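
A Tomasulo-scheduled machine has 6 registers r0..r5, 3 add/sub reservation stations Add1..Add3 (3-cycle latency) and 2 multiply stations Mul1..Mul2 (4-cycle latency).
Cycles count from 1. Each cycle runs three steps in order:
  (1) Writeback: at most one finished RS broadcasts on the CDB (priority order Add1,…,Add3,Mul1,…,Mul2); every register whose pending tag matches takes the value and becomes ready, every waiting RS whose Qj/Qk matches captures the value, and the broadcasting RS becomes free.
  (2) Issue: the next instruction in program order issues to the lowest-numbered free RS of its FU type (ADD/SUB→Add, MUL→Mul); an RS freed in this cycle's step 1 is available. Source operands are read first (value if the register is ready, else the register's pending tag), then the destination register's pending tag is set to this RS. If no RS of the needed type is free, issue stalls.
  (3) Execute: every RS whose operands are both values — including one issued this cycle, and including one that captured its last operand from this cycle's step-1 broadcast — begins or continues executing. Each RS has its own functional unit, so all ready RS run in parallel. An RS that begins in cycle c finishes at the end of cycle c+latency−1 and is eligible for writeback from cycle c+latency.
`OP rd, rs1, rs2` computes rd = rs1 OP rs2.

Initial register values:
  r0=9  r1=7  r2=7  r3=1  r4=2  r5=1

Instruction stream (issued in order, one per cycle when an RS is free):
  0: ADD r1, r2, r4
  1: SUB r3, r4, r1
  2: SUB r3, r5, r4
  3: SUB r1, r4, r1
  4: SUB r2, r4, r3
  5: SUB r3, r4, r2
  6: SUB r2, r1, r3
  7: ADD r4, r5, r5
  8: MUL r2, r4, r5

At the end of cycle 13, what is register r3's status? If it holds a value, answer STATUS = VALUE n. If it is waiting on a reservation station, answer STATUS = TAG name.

STATUS = VALUE -1

  c1: issue ADD r1<-Add1  regs: r0:9,r1:Add1,r2:7,r3:1,r4:2,r5:1
  c2: issue SUB r3<-Add2  regs: r0:9,r1:Add1,r2:7,r3:Add2,r4:2,r5:1
  c3: issue SUB r3<-Add3  regs: r0:9,r1:Add1,r2:7,r3:Add3,r4:2,r5:1
  c4: CDB Add1=9; issue SUB r1<-Add1  regs: r0:9,r1:Add1,r2:7,r3:Add3,r4:2,r5:1
  c5: stall  regs: r0:9,r1:Add1,r2:7,r3:Add3,r4:2,r5:1
  c6: CDB Add3=-1; issue SUB r2<-Add3  regs: r0:9,r1:Add1,r2:Add3,r3:-1,r4:2,r5:1
  c7: CDB Add1=-7; issue SUB r3<-Add1  regs: r0:9,r1:-7,r2:Add3,r3:Add1,r4:2,r5:1
  c8: CDB Add2=-7; issue SUB r2<-Add2  regs: r0:9,r1:-7,r2:Add2,r3:Add1,r4:2,r5:1
  c9: CDB Add3=3; issue ADD r4<-Add3  regs: r0:9,r1:-7,r2:Add2,r3:Add1,r4:Add3,r5:1
  c10: issue MUL r2<-Mul1  regs: r0:9,r1:-7,r2:Mul1,r3:Add1,r4:Add3,r5:1
  c11: -  regs: r0:9,r1:-7,r2:Mul1,r3:Add1,r4:Add3,r5:1
  c12: CDB Add1=-1  regs: r0:9,r1:-7,r2:Mul1,r3:-1,r4:Add3,r5:1
  c13: CDB Add3=2  regs: r0:9,r1:-7,r2:Mul1,r3:-1,r4:2,r5:1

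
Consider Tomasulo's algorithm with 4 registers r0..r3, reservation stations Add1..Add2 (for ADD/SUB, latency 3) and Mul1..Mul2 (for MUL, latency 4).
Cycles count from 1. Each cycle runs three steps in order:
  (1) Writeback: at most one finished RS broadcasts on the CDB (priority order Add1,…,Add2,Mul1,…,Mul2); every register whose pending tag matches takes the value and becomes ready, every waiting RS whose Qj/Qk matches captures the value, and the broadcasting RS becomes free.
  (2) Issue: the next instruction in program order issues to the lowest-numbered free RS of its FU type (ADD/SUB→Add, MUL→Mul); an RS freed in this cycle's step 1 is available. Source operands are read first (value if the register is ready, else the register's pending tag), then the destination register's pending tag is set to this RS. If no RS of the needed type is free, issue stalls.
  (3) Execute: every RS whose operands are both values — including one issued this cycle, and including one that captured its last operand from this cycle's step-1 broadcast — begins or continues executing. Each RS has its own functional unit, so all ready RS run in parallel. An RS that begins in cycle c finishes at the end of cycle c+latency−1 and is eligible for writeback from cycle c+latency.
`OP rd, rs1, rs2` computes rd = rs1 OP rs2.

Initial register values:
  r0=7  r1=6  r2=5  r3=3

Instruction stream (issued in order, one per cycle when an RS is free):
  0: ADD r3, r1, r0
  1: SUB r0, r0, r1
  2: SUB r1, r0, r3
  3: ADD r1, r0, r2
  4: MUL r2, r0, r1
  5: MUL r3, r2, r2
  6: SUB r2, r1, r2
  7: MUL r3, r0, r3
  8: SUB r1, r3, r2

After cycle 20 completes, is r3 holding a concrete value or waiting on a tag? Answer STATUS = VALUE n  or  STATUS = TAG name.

STATUS = TAG Mul1

c1: issue ADD r3<-Add1 | r0:7,r1:6,r2:5,r3:Add1
c2: issue SUB r0<-Add2 | r0:Add2,r1:6,r2:5,r3:Add1
c3: stall | r0:Add2,r1:6,r2:5,r3:Add1
c4: CDB Add1=13; issue SUB r1<-Add1 | r0:Add2,r1:Add1,r2:5,r3:13
c5: CDB Add2=1; issue ADD r1<-Add2 | r0:1,r1:Add2,r2:5,r3:13
c6: issue MUL r2<-Mul1 | r0:1,r1:Add2,r2:Mul1,r3:13
c7: issue MUL r3<-Mul2 | r0:1,r1:Add2,r2:Mul1,r3:Mul2
c8: CDB Add1=-12; issue SUB r2<-Add1 | r0:1,r1:Add2,r2:Add1,r3:Mul2
c9: CDB Add2=6; stall | r0:1,r1:6,r2:Add1,r3:Mul2
c10: stall | r0:1,r1:6,r2:Add1,r3:Mul2
c11: stall | r0:1,r1:6,r2:Add1,r3:Mul2
c12: stall | r0:1,r1:6,r2:Add1,r3:Mul2
c13: CDB Mul1=6; issue MUL r3<-Mul1 | r0:1,r1:6,r2:Add1,r3:Mul1
c14: issue SUB r1<-Add2 | r0:1,r1:Add2,r2:Add1,r3:Mul1
c15: - | r0:1,r1:Add2,r2:Add1,r3:Mul1
c16: CDB Add1=0 | r0:1,r1:Add2,r2:0,r3:Mul1
c17: CDB Mul2=36 | r0:1,r1:Add2,r2:0,r3:Mul1
c18: - | r0:1,r1:Add2,r2:0,r3:Mul1
c19: - | r0:1,r1:Add2,r2:0,r3:Mul1
c20: - | r0:1,r1:Add2,r2:0,r3:Mul1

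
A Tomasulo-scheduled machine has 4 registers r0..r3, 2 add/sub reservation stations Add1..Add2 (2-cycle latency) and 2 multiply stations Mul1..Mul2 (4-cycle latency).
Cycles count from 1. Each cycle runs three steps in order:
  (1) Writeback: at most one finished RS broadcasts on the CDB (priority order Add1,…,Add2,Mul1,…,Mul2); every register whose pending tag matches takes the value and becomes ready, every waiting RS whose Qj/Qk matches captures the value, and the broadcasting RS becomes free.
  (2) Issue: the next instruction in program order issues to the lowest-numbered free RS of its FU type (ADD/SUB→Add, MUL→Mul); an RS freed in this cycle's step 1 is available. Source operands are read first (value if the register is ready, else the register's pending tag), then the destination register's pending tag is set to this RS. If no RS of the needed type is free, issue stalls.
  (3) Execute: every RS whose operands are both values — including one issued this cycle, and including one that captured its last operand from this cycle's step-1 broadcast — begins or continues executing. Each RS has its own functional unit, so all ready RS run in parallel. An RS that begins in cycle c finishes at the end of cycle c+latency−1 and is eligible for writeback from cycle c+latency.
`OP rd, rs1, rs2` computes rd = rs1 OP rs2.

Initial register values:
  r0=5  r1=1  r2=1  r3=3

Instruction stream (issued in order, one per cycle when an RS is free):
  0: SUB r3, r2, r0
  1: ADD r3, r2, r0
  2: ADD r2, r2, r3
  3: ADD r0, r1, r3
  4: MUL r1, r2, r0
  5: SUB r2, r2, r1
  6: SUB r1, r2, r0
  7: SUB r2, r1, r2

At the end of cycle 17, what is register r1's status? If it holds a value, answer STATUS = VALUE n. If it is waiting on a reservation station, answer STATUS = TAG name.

STATUS = VALUE -49

c1: issue SUB r3<-Add1 | r0:5,r1:1,r2:1,r3:Add1
c2: issue ADD r3<-Add2 | r0:5,r1:1,r2:1,r3:Add2
c3: CDB Add1=-4; issue ADD r2<-Add1 | r0:5,r1:1,r2:Add1,r3:Add2
c4: CDB Add2=6; issue ADD r0<-Add2 | r0:Add2,r1:1,r2:Add1,r3:6
c5: issue MUL r1<-Mul1 | r0:Add2,r1:Mul1,r2:Add1,r3:6
c6: CDB Add1=7; issue SUB r2<-Add1 | r0:Add2,r1:Mul1,r2:Add1,r3:6
c7: CDB Add2=7; issue SUB r1<-Add2 | r0:7,r1:Add2,r2:Add1,r3:6
c8: stall | r0:7,r1:Add2,r2:Add1,r3:6
c9: stall | r0:7,r1:Add2,r2:Add1,r3:6
c10: stall | r0:7,r1:Add2,r2:Add1,r3:6
c11: CDB Mul1=49; stall | r0:7,r1:Add2,r2:Add1,r3:6
c12: stall | r0:7,r1:Add2,r2:Add1,r3:6
c13: CDB Add1=-42; issue SUB r2<-Add1 | r0:7,r1:Add2,r2:Add1,r3:6
c14: - | r0:7,r1:Add2,r2:Add1,r3:6
c15: CDB Add2=-49 | r0:7,r1:-49,r2:Add1,r3:6
c16: - | r0:7,r1:-49,r2:Add1,r3:6
c17: CDB Add1=-7 | r0:7,r1:-49,r2:-7,r3:6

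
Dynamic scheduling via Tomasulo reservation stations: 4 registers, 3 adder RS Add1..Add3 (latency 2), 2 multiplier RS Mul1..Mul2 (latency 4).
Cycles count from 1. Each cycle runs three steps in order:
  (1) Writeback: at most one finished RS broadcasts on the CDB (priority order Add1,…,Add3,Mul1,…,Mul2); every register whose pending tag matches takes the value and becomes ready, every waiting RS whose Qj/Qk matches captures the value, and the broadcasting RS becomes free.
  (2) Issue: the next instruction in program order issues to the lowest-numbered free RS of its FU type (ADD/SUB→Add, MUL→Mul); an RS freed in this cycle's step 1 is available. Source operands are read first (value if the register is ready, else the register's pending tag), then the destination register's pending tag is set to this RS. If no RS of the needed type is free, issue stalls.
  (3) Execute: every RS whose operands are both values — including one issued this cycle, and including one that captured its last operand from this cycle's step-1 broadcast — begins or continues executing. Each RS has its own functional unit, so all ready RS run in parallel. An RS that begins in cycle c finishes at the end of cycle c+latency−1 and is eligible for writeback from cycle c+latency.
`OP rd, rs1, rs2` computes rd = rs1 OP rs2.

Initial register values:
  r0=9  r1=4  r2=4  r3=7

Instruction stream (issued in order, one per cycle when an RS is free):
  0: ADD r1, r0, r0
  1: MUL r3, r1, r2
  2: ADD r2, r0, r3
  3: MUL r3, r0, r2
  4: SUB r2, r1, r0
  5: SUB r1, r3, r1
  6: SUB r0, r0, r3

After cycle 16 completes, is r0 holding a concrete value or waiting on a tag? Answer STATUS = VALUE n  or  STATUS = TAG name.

STATUS = VALUE -720

c1: issue ADD r1<-Add1 | r0:9,r1:Add1,r2:4,r3:7
c2: issue MUL r3<-Mul1 | r0:9,r1:Add1,r2:4,r3:Mul1
c3: CDB Add1=18; issue ADD r2<-Add1 | r0:9,r1:18,r2:Add1,r3:Mul1
c4: issue MUL r3<-Mul2 | r0:9,r1:18,r2:Add1,r3:Mul2
c5: issue SUB r2<-Add2 | r0:9,r1:18,r2:Add2,r3:Mul2
c6: issue SUB r1<-Add3 | r0:9,r1:Add3,r2:Add2,r3:Mul2
c7: CDB Add2=9; issue SUB r0<-Add2 | r0:Add2,r1:Add3,r2:9,r3:Mul2
c8: CDB Mul1=72 | r0:Add2,r1:Add3,r2:9,r3:Mul2
c9: - | r0:Add2,r1:Add3,r2:9,r3:Mul2
c10: CDB Add1=81 | r0:Add2,r1:Add3,r2:9,r3:Mul2
c11: - | r0:Add2,r1:Add3,r2:9,r3:Mul2
c12: - | r0:Add2,r1:Add3,r2:9,r3:Mul2
c13: - | r0:Add2,r1:Add3,r2:9,r3:Mul2
c14: CDB Mul2=729 | r0:Add2,r1:Add3,r2:9,r3:729
c15: - | r0:Add2,r1:Add3,r2:9,r3:729
c16: CDB Add2=-720 | r0:-720,r1:Add3,r2:9,r3:729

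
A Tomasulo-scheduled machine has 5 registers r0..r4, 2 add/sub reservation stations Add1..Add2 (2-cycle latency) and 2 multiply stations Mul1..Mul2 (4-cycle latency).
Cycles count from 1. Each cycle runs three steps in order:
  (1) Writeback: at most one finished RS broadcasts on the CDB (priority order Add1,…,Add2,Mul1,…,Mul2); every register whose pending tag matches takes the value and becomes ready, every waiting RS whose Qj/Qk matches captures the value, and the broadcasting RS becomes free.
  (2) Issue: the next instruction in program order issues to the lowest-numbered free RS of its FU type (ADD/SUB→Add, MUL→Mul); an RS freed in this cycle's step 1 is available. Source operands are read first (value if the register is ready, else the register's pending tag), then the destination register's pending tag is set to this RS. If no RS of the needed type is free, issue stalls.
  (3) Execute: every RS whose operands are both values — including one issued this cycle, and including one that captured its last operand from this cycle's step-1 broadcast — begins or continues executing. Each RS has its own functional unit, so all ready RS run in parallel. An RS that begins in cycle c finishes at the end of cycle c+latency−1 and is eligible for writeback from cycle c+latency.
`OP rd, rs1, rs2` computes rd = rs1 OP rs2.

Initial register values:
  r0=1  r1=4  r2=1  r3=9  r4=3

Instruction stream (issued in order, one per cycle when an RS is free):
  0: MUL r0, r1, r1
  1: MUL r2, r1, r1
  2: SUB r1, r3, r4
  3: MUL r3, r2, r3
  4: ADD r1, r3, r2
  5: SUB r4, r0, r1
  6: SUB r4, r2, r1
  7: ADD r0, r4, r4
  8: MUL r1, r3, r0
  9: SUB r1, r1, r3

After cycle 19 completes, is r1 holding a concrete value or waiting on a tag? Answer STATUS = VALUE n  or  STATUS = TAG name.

STATUS = TAG Add1

c1: issue MUL r0<-Mul1 | r0:Mul1,r1:4,r2:1,r3:9,r4:3
c2: issue MUL r2<-Mul2 | r0:Mul1,r1:4,r2:Mul2,r3:9,r4:3
c3: issue SUB r1<-Add1 | r0:Mul1,r1:Add1,r2:Mul2,r3:9,r4:3
c4: stall | r0:Mul1,r1:Add1,r2:Mul2,r3:9,r4:3
c5: CDB Add1=6; stall | r0:Mul1,r1:6,r2:Mul2,r3:9,r4:3
c6: CDB Mul1=16; issue MUL r3<-Mul1 | r0:16,r1:6,r2:Mul2,r3:Mul1,r4:3
c7: CDB Mul2=16; issue ADD r1<-Add1 | r0:16,r1:Add1,r2:16,r3:Mul1,r4:3
c8: issue SUB r4<-Add2 | r0:16,r1:Add1,r2:16,r3:Mul1,r4:Add2
c9: stall | r0:16,r1:Add1,r2:16,r3:Mul1,r4:Add2
c10: stall | r0:16,r1:Add1,r2:16,r3:Mul1,r4:Add2
c11: CDB Mul1=144; stall | r0:16,r1:Add1,r2:16,r3:144,r4:Add2
c12: stall | r0:16,r1:Add1,r2:16,r3:144,r4:Add2
c13: CDB Add1=160; issue SUB r4<-Add1 | r0:16,r1:160,r2:16,r3:144,r4:Add1
c14: stall | r0:16,r1:160,r2:16,r3:144,r4:Add1
c15: CDB Add1=-144; issue ADD r0<-Add1 | r0:Add1,r1:160,r2:16,r3:144,r4:-144
c16: CDB Add2=-144; issue MUL r1<-Mul1 | r0:Add1,r1:Mul1,r2:16,r3:144,r4:-144
c17: CDB Add1=-288; issue SUB r1<-Add1 | r0:-288,r1:Add1,r2:16,r3:144,r4:-144
c18: - | r0:-288,r1:Add1,r2:16,r3:144,r4:-144
c19: - | r0:-288,r1:Add1,r2:16,r3:144,r4:-144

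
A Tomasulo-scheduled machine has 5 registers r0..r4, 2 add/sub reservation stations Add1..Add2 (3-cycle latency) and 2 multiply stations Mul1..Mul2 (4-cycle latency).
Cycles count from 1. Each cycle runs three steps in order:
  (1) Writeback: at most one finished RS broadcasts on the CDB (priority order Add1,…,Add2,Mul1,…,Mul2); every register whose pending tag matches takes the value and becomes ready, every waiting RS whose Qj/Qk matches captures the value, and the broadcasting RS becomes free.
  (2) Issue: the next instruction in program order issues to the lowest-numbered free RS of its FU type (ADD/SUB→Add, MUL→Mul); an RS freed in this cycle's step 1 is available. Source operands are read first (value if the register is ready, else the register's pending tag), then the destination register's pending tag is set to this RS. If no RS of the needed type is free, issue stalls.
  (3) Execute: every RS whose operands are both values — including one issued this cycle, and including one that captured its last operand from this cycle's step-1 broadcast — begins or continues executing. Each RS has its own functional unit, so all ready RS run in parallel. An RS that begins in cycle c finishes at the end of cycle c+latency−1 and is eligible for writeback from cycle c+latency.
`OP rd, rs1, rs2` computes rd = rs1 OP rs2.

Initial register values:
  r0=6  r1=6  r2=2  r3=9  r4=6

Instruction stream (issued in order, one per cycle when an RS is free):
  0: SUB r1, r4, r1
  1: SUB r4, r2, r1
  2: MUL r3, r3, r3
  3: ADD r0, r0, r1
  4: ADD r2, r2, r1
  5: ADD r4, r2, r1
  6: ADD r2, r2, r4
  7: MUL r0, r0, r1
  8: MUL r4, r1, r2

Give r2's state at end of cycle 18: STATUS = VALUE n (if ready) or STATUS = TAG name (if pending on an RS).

cycle 1: issue SUB r1<-Add1 // r0:6,r1:Add1,r2:2,r3:9,r4:6
cycle 2: issue SUB r4<-Add2 // r0:6,r1:Add1,r2:2,r3:9,r4:Add2
cycle 3: issue MUL r3<-Mul1 // r0:6,r1:Add1,r2:2,r3:Mul1,r4:Add2
cycle 4: CDB Add1=0; issue ADD r0<-Add1 // r0:Add1,r1:0,r2:2,r3:Mul1,r4:Add2
cycle 5: stall // r0:Add1,r1:0,r2:2,r3:Mul1,r4:Add2
cycle 6: stall // r0:Add1,r1:0,r2:2,r3:Mul1,r4:Add2
cycle 7: CDB Add1=6; issue ADD r2<-Add1 // r0:6,r1:0,r2:Add1,r3:Mul1,r4:Add2
cycle 8: CDB Add2=2; issue ADD r4<-Add2 // r0:6,r1:0,r2:Add1,r3:Mul1,r4:Add2
cycle 9: CDB Mul1=81; stall // r0:6,r1:0,r2:Add1,r3:81,r4:Add2
cycle 10: CDB Add1=2; issue ADD r2<-Add1 // r0:6,r1:0,r2:Add1,r3:81,r4:Add2
cycle 11: issue MUL r0<-Mul1 // r0:Mul1,r1:0,r2:Add1,r3:81,r4:Add2
cycle 12: issue MUL r4<-Mul2 // r0:Mul1,r1:0,r2:Add1,r3:81,r4:Mul2
cycle 13: CDB Add2=2 // r0:Mul1,r1:0,r2:Add1,r3:81,r4:Mul2
cycle 14: - // r0:Mul1,r1:0,r2:Add1,r3:81,r4:Mul2
cycle 15: CDB Mul1=0 // r0:0,r1:0,r2:Add1,r3:81,r4:Mul2
cycle 16: CDB Add1=4 // r0:0,r1:0,r2:4,r3:81,r4:Mul2
cycle 17: - // r0:0,r1:0,r2:4,r3:81,r4:Mul2
cycle 18: - // r0:0,r1:0,r2:4,r3:81,r4:Mul2

STATUS = VALUE 4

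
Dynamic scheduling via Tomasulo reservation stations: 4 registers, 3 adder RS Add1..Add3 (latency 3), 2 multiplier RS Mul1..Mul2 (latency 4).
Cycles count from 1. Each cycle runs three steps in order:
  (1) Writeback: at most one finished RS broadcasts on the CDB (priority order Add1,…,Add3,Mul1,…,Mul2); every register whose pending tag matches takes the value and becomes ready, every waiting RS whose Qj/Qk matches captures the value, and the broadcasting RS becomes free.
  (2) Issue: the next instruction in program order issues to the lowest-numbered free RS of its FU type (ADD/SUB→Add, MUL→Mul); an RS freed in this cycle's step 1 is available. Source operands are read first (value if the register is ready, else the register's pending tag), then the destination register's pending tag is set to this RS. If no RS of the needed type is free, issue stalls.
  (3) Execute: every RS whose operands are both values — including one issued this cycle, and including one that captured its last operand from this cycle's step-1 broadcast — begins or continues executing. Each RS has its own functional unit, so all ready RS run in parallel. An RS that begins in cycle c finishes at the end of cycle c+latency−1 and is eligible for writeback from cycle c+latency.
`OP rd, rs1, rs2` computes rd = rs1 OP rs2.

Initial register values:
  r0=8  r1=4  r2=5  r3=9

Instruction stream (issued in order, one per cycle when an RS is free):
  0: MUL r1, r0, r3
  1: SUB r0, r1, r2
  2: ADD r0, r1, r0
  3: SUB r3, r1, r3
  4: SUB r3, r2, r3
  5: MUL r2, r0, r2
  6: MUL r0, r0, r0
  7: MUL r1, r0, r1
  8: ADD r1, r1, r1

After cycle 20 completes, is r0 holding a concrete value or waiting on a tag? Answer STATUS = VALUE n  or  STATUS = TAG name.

c1: issue MUL r1<-Mul1 | r0:8,r1:Mul1,r2:5,r3:9
c2: issue SUB r0<-Add1 | r0:Add1,r1:Mul1,r2:5,r3:9
c3: issue ADD r0<-Add2 | r0:Add2,r1:Mul1,r2:5,r3:9
c4: issue SUB r3<-Add3 | r0:Add2,r1:Mul1,r2:5,r3:Add3
c5: CDB Mul1=72; stall | r0:Add2,r1:72,r2:5,r3:Add3
c6: stall | r0:Add2,r1:72,r2:5,r3:Add3
c7: stall | r0:Add2,r1:72,r2:5,r3:Add3
c8: CDB Add1=67; issue SUB r3<-Add1 | r0:Add2,r1:72,r2:5,r3:Add1
c9: CDB Add3=63; issue MUL r2<-Mul1 | r0:Add2,r1:72,r2:Mul1,r3:Add1
c10: issue MUL r0<-Mul2 | r0:Mul2,r1:72,r2:Mul1,r3:Add1
c11: CDB Add2=139; stall | r0:Mul2,r1:72,r2:Mul1,r3:Add1
c12: CDB Add1=-58; stall | r0:Mul2,r1:72,r2:Mul1,r3:-58
c13: stall | r0:Mul2,r1:72,r2:Mul1,r3:-58
c14: stall | r0:Mul2,r1:72,r2:Mul1,r3:-58
c15: CDB Mul1=695; issue MUL r1<-Mul1 | r0:Mul2,r1:Mul1,r2:695,r3:-58
c16: CDB Mul2=19321; issue ADD r1<-Add1 | r0:19321,r1:Add1,r2:695,r3:-58
c17: - | r0:19321,r1:Add1,r2:695,r3:-58
c18: - | r0:19321,r1:Add1,r2:695,r3:-58
c19: - | r0:19321,r1:Add1,r2:695,r3:-58
c20: CDB Mul1=1391112 | r0:19321,r1:Add1,r2:695,r3:-58

STATUS = VALUE 19321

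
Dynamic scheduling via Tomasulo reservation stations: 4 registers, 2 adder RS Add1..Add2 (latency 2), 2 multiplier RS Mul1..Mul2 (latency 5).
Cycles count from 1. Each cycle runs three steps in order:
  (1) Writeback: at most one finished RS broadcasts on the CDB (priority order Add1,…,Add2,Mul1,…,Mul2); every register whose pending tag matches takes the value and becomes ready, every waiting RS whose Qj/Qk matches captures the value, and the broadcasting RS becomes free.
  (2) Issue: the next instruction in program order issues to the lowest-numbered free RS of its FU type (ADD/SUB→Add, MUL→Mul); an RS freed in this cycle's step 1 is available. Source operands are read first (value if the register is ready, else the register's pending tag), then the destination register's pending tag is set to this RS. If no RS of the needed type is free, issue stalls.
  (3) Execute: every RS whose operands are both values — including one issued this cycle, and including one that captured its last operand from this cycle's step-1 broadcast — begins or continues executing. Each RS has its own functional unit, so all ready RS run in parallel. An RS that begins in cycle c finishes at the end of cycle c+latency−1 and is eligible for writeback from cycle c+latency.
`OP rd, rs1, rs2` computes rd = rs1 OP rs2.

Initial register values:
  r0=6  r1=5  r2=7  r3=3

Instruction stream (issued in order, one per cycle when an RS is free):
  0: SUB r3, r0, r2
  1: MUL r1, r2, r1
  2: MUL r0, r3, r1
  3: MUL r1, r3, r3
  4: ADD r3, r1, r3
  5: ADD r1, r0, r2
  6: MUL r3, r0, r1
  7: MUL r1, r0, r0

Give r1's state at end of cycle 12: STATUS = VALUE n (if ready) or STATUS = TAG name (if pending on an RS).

  c1: issue SUB r3<-Add1  regs: r0:6,r1:5,r2:7,r3:Add1
  c2: issue MUL r1<-Mul1  regs: r0:6,r1:Mul1,r2:7,r3:Add1
  c3: CDB Add1=-1; issue MUL r0<-Mul2  regs: r0:Mul2,r1:Mul1,r2:7,r3:-1
  c4: stall  regs: r0:Mul2,r1:Mul1,r2:7,r3:-1
  c5: stall  regs: r0:Mul2,r1:Mul1,r2:7,r3:-1
  c6: stall  regs: r0:Mul2,r1:Mul1,r2:7,r3:-1
  c7: CDB Mul1=35; issue MUL r1<-Mul1  regs: r0:Mul2,r1:Mul1,r2:7,r3:-1
  c8: issue ADD r3<-Add1  regs: r0:Mul2,r1:Mul1,r2:7,r3:Add1
  c9: issue ADD r1<-Add2  regs: r0:Mul2,r1:Add2,r2:7,r3:Add1
  c10: stall  regs: r0:Mul2,r1:Add2,r2:7,r3:Add1
  c11: stall  regs: r0:Mul2,r1:Add2,r2:7,r3:Add1
  c12: CDB Mul1=1; issue MUL r3<-Mul1  regs: r0:Mul2,r1:Add2,r2:7,r3:Mul1

STATUS = TAG Add2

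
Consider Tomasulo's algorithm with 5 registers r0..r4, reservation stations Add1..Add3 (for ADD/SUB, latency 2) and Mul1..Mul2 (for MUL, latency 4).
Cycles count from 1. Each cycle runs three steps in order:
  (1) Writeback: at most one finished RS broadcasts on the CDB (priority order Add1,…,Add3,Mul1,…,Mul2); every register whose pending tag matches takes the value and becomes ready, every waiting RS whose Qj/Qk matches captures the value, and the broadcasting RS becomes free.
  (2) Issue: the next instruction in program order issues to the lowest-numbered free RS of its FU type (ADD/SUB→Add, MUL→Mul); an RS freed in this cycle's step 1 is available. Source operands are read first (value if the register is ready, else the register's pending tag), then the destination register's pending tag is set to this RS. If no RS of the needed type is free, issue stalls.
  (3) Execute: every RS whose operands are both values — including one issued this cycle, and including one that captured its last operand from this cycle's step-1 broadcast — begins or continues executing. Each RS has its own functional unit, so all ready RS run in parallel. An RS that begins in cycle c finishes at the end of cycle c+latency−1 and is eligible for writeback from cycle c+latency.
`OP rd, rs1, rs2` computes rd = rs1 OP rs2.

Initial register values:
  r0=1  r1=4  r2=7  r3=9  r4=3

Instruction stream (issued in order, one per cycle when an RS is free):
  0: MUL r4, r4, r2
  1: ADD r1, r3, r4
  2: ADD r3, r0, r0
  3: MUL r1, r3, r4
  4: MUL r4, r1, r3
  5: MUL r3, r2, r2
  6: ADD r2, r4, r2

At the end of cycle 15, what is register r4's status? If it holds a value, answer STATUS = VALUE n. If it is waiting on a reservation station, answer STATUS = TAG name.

  c1: issue MUL r4<-Mul1  regs: r0:1,r1:4,r2:7,r3:9,r4:Mul1
  c2: issue ADD r1<-Add1  regs: r0:1,r1:Add1,r2:7,r3:9,r4:Mul1
  c3: issue ADD r3<-Add2  regs: r0:1,r1:Add1,r2:7,r3:Add2,r4:Mul1
  c4: issue MUL r1<-Mul2  regs: r0:1,r1:Mul2,r2:7,r3:Add2,r4:Mul1
  c5: CDB Add2=2; stall  regs: r0:1,r1:Mul2,r2:7,r3:2,r4:Mul1
  c6: CDB Mul1=21; issue MUL r4<-Mul1  regs: r0:1,r1:Mul2,r2:7,r3:2,r4:Mul1
  c7: stall  regs: r0:1,r1:Mul2,r2:7,r3:2,r4:Mul1
  c8: CDB Add1=30; stall  regs: r0:1,r1:Mul2,r2:7,r3:2,r4:Mul1
  c9: stall  regs: r0:1,r1:Mul2,r2:7,r3:2,r4:Mul1
  c10: CDB Mul2=42; issue MUL r3<-Mul2  regs: r0:1,r1:42,r2:7,r3:Mul2,r4:Mul1
  c11: issue ADD r2<-Add1  regs: r0:1,r1:42,r2:Add1,r3:Mul2,r4:Mul1
  c12: -  regs: r0:1,r1:42,r2:Add1,r3:Mul2,r4:Mul1
  c13: -  regs: r0:1,r1:42,r2:Add1,r3:Mul2,r4:Mul1
  c14: CDB Mul1=84  regs: r0:1,r1:42,r2:Add1,r3:Mul2,r4:84
  c15: CDB Mul2=49  regs: r0:1,r1:42,r2:Add1,r3:49,r4:84

STATUS = VALUE 84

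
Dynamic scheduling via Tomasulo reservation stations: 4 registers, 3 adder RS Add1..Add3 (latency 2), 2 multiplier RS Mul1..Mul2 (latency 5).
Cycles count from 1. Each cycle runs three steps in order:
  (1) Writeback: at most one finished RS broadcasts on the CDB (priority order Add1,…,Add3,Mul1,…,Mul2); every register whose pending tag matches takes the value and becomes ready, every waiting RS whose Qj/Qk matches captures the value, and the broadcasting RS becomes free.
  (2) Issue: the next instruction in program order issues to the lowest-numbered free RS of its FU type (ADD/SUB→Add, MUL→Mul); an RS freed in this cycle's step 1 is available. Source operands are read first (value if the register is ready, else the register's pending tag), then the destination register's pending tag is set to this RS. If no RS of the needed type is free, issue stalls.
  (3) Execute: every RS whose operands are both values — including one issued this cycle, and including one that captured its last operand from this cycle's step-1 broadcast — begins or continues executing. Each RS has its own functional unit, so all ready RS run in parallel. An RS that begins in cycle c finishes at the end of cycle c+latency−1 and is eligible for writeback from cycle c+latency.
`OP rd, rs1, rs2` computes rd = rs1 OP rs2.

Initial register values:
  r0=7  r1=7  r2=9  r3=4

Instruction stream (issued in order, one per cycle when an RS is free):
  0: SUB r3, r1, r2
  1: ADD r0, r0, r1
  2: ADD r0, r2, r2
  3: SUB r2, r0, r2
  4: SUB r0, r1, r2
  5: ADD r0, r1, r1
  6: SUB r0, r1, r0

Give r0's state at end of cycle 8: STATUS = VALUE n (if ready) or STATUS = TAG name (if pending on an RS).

STATUS = TAG Add2

  c1: issue SUB r3<-Add1  regs: r0:7,r1:7,r2:9,r3:Add1
  c2: issue ADD r0<-Add2  regs: r0:Add2,r1:7,r2:9,r3:Add1
  c3: CDB Add1=-2; issue ADD r0<-Add1  regs: r0:Add1,r1:7,r2:9,r3:-2
  c4: CDB Add2=14; issue SUB r2<-Add2  regs: r0:Add1,r1:7,r2:Add2,r3:-2
  c5: CDB Add1=18; issue SUB r0<-Add1  regs: r0:Add1,r1:7,r2:Add2,r3:-2
  c6: issue ADD r0<-Add3  regs: r0:Add3,r1:7,r2:Add2,r3:-2
  c7: CDB Add2=9; issue SUB r0<-Add2  regs: r0:Add2,r1:7,r2:9,r3:-2
  c8: CDB Add3=14  regs: r0:Add2,r1:7,r2:9,r3:-2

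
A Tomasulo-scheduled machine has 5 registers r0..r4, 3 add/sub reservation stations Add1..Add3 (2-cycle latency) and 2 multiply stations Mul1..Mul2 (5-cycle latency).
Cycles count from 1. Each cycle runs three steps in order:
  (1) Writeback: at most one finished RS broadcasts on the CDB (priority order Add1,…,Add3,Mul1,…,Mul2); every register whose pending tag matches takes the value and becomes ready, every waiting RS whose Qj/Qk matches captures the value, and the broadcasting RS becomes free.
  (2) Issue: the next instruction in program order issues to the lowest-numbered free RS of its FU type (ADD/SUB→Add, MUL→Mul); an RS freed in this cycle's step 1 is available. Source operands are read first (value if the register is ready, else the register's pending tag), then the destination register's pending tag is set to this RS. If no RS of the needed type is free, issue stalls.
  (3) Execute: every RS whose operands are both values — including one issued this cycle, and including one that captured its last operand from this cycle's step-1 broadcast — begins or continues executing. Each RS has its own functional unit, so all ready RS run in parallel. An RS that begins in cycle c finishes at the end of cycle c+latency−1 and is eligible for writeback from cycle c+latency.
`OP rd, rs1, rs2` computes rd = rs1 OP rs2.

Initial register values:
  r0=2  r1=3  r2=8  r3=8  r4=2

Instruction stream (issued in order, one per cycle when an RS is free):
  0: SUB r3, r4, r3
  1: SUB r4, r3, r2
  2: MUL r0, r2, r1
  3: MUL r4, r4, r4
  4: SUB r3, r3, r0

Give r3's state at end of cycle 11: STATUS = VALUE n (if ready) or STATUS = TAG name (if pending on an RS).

cycle 1: issue SUB r3<-Add1 // r0:2,r1:3,r2:8,r3:Add1,r4:2
cycle 2: issue SUB r4<-Add2 // r0:2,r1:3,r2:8,r3:Add1,r4:Add2
cycle 3: CDB Add1=-6; issue MUL r0<-Mul1 // r0:Mul1,r1:3,r2:8,r3:-6,r4:Add2
cycle 4: issue MUL r4<-Mul2 // r0:Mul1,r1:3,r2:8,r3:-6,r4:Mul2
cycle 5: CDB Add2=-14; issue SUB r3<-Add1 // r0:Mul1,r1:3,r2:8,r3:Add1,r4:Mul2
cycle 6: - // r0:Mul1,r1:3,r2:8,r3:Add1,r4:Mul2
cycle 7: - // r0:Mul1,r1:3,r2:8,r3:Add1,r4:Mul2
cycle 8: CDB Mul1=24 // r0:24,r1:3,r2:8,r3:Add1,r4:Mul2
cycle 9: - // r0:24,r1:3,r2:8,r3:Add1,r4:Mul2
cycle 10: CDB Add1=-30 // r0:24,r1:3,r2:8,r3:-30,r4:Mul2
cycle 11: CDB Mul2=196 // r0:24,r1:3,r2:8,r3:-30,r4:196

STATUS = VALUE -30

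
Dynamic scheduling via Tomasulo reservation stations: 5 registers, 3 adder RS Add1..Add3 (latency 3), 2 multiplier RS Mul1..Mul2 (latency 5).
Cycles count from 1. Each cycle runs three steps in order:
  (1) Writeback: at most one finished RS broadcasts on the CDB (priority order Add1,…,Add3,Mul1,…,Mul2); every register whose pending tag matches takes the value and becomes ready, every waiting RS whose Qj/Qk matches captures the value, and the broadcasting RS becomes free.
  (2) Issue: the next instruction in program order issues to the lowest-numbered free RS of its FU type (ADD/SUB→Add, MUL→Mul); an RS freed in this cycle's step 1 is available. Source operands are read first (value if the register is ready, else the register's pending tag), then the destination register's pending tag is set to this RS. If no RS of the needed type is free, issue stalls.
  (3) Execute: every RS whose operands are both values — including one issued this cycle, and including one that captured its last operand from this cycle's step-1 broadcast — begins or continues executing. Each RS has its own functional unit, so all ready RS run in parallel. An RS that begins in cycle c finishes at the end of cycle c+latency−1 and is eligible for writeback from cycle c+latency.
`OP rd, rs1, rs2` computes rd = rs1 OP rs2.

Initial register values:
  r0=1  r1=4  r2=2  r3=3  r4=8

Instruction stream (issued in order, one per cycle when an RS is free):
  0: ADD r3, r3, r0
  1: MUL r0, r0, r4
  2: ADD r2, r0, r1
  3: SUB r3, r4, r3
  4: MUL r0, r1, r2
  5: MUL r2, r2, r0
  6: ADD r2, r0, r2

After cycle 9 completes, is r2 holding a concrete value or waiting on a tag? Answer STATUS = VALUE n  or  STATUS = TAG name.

cycle 1: issue ADD r3<-Add1 // r0:1,r1:4,r2:2,r3:Add1,r4:8
cycle 2: issue MUL r0<-Mul1 // r0:Mul1,r1:4,r2:2,r3:Add1,r4:8
cycle 3: issue ADD r2<-Add2 // r0:Mul1,r1:4,r2:Add2,r3:Add1,r4:8
cycle 4: CDB Add1=4; issue SUB r3<-Add1 // r0:Mul1,r1:4,r2:Add2,r3:Add1,r4:8
cycle 5: issue MUL r0<-Mul2 // r0:Mul2,r1:4,r2:Add2,r3:Add1,r4:8
cycle 6: stall // r0:Mul2,r1:4,r2:Add2,r3:Add1,r4:8
cycle 7: CDB Add1=4; stall // r0:Mul2,r1:4,r2:Add2,r3:4,r4:8
cycle 8: CDB Mul1=8; issue MUL r2<-Mul1 // r0:Mul2,r1:4,r2:Mul1,r3:4,r4:8
cycle 9: issue ADD r2<-Add1 // r0:Mul2,r1:4,r2:Add1,r3:4,r4:8

STATUS = TAG Add1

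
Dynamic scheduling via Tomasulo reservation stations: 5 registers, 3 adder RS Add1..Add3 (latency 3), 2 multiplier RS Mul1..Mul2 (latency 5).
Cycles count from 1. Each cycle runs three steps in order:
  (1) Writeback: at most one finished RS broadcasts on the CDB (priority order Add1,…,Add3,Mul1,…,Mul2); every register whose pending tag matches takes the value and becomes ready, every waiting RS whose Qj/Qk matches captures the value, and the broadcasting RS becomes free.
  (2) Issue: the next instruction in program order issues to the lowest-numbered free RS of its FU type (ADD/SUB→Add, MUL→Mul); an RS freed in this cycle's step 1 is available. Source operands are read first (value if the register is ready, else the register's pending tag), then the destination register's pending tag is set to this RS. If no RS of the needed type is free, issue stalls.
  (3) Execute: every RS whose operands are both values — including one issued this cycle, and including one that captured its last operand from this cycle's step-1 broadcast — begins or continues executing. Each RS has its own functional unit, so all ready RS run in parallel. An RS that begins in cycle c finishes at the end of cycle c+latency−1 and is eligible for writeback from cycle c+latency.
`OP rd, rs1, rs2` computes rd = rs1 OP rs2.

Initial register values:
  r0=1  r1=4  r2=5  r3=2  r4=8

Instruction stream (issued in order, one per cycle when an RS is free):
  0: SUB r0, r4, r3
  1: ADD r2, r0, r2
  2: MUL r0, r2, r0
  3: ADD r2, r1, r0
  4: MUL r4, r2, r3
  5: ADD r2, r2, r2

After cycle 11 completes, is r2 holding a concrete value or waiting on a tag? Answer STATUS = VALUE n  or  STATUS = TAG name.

STATUS = TAG Add3

c1: issue SUB r0<-Add1 | r0:Add1,r1:4,r2:5,r3:2,r4:8
c2: issue ADD r2<-Add2 | r0:Add1,r1:4,r2:Add2,r3:2,r4:8
c3: issue MUL r0<-Mul1 | r0:Mul1,r1:4,r2:Add2,r3:2,r4:8
c4: CDB Add1=6; issue ADD r2<-Add1 | r0:Mul1,r1:4,r2:Add1,r3:2,r4:8
c5: issue MUL r4<-Mul2 | r0:Mul1,r1:4,r2:Add1,r3:2,r4:Mul2
c6: issue ADD r2<-Add3 | r0:Mul1,r1:4,r2:Add3,r3:2,r4:Mul2
c7: CDB Add2=11 | r0:Mul1,r1:4,r2:Add3,r3:2,r4:Mul2
c8: - | r0:Mul1,r1:4,r2:Add3,r3:2,r4:Mul2
c9: - | r0:Mul1,r1:4,r2:Add3,r3:2,r4:Mul2
c10: - | r0:Mul1,r1:4,r2:Add3,r3:2,r4:Mul2
c11: - | r0:Mul1,r1:4,r2:Add3,r3:2,r4:Mul2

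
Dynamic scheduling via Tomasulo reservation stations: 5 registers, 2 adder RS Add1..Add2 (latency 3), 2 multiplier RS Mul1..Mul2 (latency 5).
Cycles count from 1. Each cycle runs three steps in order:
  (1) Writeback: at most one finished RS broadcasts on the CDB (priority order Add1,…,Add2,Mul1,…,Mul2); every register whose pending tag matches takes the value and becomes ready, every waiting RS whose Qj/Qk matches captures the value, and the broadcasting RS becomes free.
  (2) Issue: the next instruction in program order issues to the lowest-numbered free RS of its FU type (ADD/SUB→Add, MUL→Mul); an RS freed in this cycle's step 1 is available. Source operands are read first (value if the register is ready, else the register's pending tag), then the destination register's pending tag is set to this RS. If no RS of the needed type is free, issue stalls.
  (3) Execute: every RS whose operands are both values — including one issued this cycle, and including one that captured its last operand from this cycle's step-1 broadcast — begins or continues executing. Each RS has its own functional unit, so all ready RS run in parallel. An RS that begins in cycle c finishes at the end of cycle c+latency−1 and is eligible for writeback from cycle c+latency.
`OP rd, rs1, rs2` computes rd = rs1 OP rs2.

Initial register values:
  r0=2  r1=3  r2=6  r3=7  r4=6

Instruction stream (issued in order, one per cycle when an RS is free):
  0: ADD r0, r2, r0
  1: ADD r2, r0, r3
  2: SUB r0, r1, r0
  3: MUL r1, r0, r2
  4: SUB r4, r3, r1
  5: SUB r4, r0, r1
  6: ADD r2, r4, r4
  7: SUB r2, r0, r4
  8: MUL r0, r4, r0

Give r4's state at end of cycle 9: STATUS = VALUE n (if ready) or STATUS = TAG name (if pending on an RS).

  c1: issue ADD r0<-Add1  regs: r0:Add1,r1:3,r2:6,r3:7,r4:6
  c2: issue ADD r2<-Add2  regs: r0:Add1,r1:3,r2:Add2,r3:7,r4:6
  c3: stall  regs: r0:Add1,r1:3,r2:Add2,r3:7,r4:6
  c4: CDB Add1=8; issue SUB r0<-Add1  regs: r0:Add1,r1:3,r2:Add2,r3:7,r4:6
  c5: issue MUL r1<-Mul1  regs: r0:Add1,r1:Mul1,r2:Add2,r3:7,r4:6
  c6: stall  regs: r0:Add1,r1:Mul1,r2:Add2,r3:7,r4:6
  c7: CDB Add1=-5; issue SUB r4<-Add1  regs: r0:-5,r1:Mul1,r2:Add2,r3:7,r4:Add1
  c8: CDB Add2=15; issue SUB r4<-Add2  regs: r0:-5,r1:Mul1,r2:15,r3:7,r4:Add2
  c9: stall  regs: r0:-5,r1:Mul1,r2:15,r3:7,r4:Add2

STATUS = TAG Add2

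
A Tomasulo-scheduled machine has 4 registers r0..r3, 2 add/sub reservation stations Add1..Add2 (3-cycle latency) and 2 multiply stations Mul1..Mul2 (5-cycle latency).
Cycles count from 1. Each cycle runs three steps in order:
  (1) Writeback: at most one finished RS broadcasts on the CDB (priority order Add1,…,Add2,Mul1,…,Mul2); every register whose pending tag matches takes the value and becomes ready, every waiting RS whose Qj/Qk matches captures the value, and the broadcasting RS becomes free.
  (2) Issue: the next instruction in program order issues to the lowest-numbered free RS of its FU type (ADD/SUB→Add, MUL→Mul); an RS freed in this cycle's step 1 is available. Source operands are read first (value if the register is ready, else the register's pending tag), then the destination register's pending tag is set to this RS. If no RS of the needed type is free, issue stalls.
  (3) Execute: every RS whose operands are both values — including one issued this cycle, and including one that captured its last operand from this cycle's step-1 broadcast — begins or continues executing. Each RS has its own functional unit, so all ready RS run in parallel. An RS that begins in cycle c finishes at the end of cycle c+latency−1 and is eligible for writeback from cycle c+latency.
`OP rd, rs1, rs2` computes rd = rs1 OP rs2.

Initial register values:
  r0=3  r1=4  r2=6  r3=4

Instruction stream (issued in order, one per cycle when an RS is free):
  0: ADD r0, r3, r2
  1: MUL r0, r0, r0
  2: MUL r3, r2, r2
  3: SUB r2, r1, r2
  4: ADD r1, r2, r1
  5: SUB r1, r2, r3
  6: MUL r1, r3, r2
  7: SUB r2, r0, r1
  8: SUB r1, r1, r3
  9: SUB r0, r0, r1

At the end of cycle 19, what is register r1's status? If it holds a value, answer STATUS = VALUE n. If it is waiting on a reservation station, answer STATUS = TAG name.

  c1: issue ADD r0<-Add1  regs: r0:Add1,r1:4,r2:6,r3:4
  c2: issue MUL r0<-Mul1  regs: r0:Mul1,r1:4,r2:6,r3:4
  c3: issue MUL r3<-Mul2  regs: r0:Mul1,r1:4,r2:6,r3:Mul2
  c4: CDB Add1=10; issue SUB r2<-Add1  regs: r0:Mul1,r1:4,r2:Add1,r3:Mul2
  c5: issue ADD r1<-Add2  regs: r0:Mul1,r1:Add2,r2:Add1,r3:Mul2
  c6: stall  regs: r0:Mul1,r1:Add2,r2:Add1,r3:Mul2
  c7: CDB Add1=-2; issue SUB r1<-Add1  regs: r0:Mul1,r1:Add1,r2:-2,r3:Mul2
  c8: CDB Mul2=36; issue MUL r1<-Mul2  regs: r0:Mul1,r1:Mul2,r2:-2,r3:36
  c9: CDB Mul1=100; stall  regs: r0:100,r1:Mul2,r2:-2,r3:36
  c10: CDB Add2=2; issue SUB r2<-Add2  regs: r0:100,r1:Mul2,r2:Add2,r3:36
  c11: CDB Add1=-38; issue SUB r1<-Add1  regs: r0:100,r1:Add1,r2:Add2,r3:36
  c12: stall  regs: r0:100,r1:Add1,r2:Add2,r3:36
  c13: CDB Mul2=-72; stall  regs: r0:100,r1:Add1,r2:Add2,r3:36
  c14: stall  regs: r0:100,r1:Add1,r2:Add2,r3:36
  c15: stall  regs: r0:100,r1:Add1,r2:Add2,r3:36
  c16: CDB Add1=-108; issue SUB r0<-Add1  regs: r0:Add1,r1:-108,r2:Add2,r3:36
  c17: CDB Add2=172  regs: r0:Add1,r1:-108,r2:172,r3:36
  c18: -  regs: r0:Add1,r1:-108,r2:172,r3:36
  c19: CDB Add1=208  regs: r0:208,r1:-108,r2:172,r3:36

STATUS = VALUE -108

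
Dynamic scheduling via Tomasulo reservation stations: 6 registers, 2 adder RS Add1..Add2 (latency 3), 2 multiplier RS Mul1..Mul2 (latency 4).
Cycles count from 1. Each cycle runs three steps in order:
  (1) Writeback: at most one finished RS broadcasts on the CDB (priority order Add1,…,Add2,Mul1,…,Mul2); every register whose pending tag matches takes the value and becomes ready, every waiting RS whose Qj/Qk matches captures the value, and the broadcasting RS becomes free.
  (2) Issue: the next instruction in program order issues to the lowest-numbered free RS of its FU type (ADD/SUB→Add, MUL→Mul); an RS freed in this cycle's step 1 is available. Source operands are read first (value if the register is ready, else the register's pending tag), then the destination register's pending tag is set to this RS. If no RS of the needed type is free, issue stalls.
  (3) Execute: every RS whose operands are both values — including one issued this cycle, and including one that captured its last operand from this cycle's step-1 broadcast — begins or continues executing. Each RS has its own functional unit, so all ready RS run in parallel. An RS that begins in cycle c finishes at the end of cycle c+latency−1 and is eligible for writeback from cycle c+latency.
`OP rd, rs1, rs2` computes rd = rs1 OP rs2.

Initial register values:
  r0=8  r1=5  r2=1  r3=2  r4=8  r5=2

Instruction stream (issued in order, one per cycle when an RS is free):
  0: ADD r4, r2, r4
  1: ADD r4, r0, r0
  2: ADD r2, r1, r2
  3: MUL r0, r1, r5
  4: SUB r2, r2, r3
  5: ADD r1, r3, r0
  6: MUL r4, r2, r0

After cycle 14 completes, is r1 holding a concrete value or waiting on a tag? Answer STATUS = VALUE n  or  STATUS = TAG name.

  c1: issue ADD r4<-Add1  regs: r0:8,r1:5,r2:1,r3:2,r4:Add1,r5:2
  c2: issue ADD r4<-Add2  regs: r0:8,r1:5,r2:1,r3:2,r4:Add2,r5:2
  c3: stall  regs: r0:8,r1:5,r2:1,r3:2,r4:Add2,r5:2
  c4: CDB Add1=9; issue ADD r2<-Add1  regs: r0:8,r1:5,r2:Add1,r3:2,r4:Add2,r5:2
  c5: CDB Add2=16; issue MUL r0<-Mul1  regs: r0:Mul1,r1:5,r2:Add1,r3:2,r4:16,r5:2
  c6: issue SUB r2<-Add2  regs: r0:Mul1,r1:5,r2:Add2,r3:2,r4:16,r5:2
  c7: CDB Add1=6; issue ADD r1<-Add1  regs: r0:Mul1,r1:Add1,r2:Add2,r3:2,r4:16,r5:2
  c8: issue MUL r4<-Mul2  regs: r0:Mul1,r1:Add1,r2:Add2,r3:2,r4:Mul2,r5:2
  c9: CDB Mul1=10  regs: r0:10,r1:Add1,r2:Add2,r3:2,r4:Mul2,r5:2
  c10: CDB Add2=4  regs: r0:10,r1:Add1,r2:4,r3:2,r4:Mul2,r5:2
  c11: -  regs: r0:10,r1:Add1,r2:4,r3:2,r4:Mul2,r5:2
  c12: CDB Add1=12  regs: r0:10,r1:12,r2:4,r3:2,r4:Mul2,r5:2
  c13: -  regs: r0:10,r1:12,r2:4,r3:2,r4:Mul2,r5:2
  c14: CDB Mul2=40  regs: r0:10,r1:12,r2:4,r3:2,r4:40,r5:2

STATUS = VALUE 12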